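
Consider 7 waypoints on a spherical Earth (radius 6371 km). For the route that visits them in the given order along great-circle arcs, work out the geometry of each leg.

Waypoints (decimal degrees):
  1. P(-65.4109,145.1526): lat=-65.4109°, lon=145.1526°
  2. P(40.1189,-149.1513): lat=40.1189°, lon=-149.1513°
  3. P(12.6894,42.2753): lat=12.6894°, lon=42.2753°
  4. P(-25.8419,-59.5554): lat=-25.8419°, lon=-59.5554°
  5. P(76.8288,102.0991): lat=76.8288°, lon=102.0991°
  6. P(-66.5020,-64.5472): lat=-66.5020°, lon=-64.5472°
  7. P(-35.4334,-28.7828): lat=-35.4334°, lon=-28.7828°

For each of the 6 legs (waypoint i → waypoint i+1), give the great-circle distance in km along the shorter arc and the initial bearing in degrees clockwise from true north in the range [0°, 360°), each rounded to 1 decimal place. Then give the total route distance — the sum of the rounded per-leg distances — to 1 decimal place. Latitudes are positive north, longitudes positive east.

Leg 1: dist=13016.9 km, bearing=51.5°
Leg 2: dist=14025.6 km, bearing=346.2°
Leg 3: dist=11787.5 km, bearing=246.4°
Leg 4: dist=14260.6 km, bearing=5.2°
Leg 5: dist=18782.6 km, bearing=331.4°
Leg 6: dist=4149.5 km, bearing=51.8°
Total: 76022.7 km

Leg 1: φ1=-1.1416356, φ2=0.7002069, Δφ=1.8418425, Δλ=-5.1365721 rad; a=sin²(Δφ/2)+cosφ1·cosφ2·sin²(Δλ/2)=0.7274883557; c=2·atan2(√a, √(1-a))=2.043142389; dist=6371·c=13016.860 ≈ 13016.9 km; running total=13016.9 km
Leg 1 bearing: y=sinΔλ·cosφ2=0.69693676, x=cosφ1·sinφ2-sinφ1·cosφ2·cosΔλ=0.55432422; θ=atan2(y, x)=51.5022° ≈ 51.5°
Leg 2: φ1=0.7002069, φ2=0.2214718, Δφ=-0.4787351, Δλ=3.3410244 rad; a=sin²(Δφ/2)+cosφ1·cosφ2·sin²(Δλ/2)=0.7948484340; c=2·atan2(√a, √(1-a))=2.201479778; dist=6371·c=14025.628 ≈ 14025.6 km; running total=27042.5 km
Leg 2 bearing: y=sinΔλ·cosφ2=-0.19327356, x=cosφ1·sinφ2-sinφ1·cosφ2·cosΔλ=0.78415747; θ=atan2(y, x)=-13.8459° <0 so +360° → 346.1541° ≈ 346.2°
Leg 3: φ1=0.2214718, φ2=-0.4510262, Δφ=-0.6724981, Δλ=-1.7772810 rad; a=sin²(Δφ/2)+cosφ1·cosφ2·sin²(Δλ/2)=0.6378808212; c=2·atan2(√a, √(1-a))=1.850178305; dist=6371·c=11787.486 ≈ 11787.5 km; running total=38830.0 km
Leg 3 bearing: y=sinΔλ·cosφ2=-0.88088215, x=cosφ1·sinφ2-sinφ1·cosφ2·cosΔλ=-0.38471048; θ=atan2(y, x)=-113.5925° <0 so +360° → 246.4075° ≈ 246.4°
Leg 4: φ1=-0.4510262, φ2=1.3409155, Δφ=1.7919418, Δλ=2.8214033 rad; a=sin²(Δφ/2)+cosφ1·cosφ2·sin²(Δλ/2)=0.8095376369; c=2·atan2(√a, √(1-a))=2.238360985; dist=6371·c=14260.598 ≈ 14260.6 km; running total=53090.6 km
Leg 4 bearing: y=sinΔλ·cosφ2=0.07171856, x=cosφ1·sinφ2-sinφ1·cosφ2·cosΔλ=0.78205003; θ=atan2(y, x)=5.2397° ≈ 5.2°
Leg 5: φ1=1.3409155, φ2=-1.1606789, Δφ=-2.5015944, Δλ=-2.9085266 rad; a=sin²(Δφ/2)+cosφ1·cosφ2·sin²(Δλ/2)=0.9906724542; c=2·atan2(√a, √(1-a))=2.948132663; dist=6371·c=18782.553 ≈ 18782.6 km; running total=71873.2 km
Leg 5 bearing: y=sinΔλ·cosφ2=-0.09208839, x=cosφ1·sinφ2-sinφ1·cosφ2·cosΔλ=0.16876581; θ=atan2(y, x)=-28.6194° <0 so +360° → 331.3806° ≈ 331.4°
Leg 6: φ1=-1.1606789, φ2=-0.6184295, Δφ=0.5422494, Δλ=0.6242065 rad; a=sin²(Δφ/2)+cosφ1·cosφ2·sin²(Δλ/2)=0.1023558815; c=2·atan2(√a, √(1-a))=0.651313438; dist=6371·c=4149.518 ≈ 4149.5 km; running total=76022.7 km
Leg 6 bearing: y=sinΔλ·cosφ2=0.47620695, x=cosφ1·sinφ2-sinφ1·cosφ2·cosΔλ=0.37515805; θ=atan2(y, x)=51.7688° ≈ 51.8°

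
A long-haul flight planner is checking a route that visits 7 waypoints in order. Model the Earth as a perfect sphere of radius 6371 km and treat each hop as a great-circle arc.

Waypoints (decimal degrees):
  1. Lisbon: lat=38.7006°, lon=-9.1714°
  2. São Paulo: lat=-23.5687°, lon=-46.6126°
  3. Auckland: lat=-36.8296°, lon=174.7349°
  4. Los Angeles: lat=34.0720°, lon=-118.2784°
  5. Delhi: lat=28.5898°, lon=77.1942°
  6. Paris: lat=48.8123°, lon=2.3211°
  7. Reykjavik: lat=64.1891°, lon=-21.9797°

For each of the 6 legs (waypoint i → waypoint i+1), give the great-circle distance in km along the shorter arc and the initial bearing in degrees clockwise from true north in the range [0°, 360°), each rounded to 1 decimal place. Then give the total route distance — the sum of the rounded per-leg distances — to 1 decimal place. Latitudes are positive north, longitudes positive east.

Leg 1: dist=7946.1 km, bearing=216.0°
Leg 2: dist=12022.9 km, bearing=213.8°
Leg 3: dist=10496.2 km, bearing=49.9°
Leg 4: dist=12859.8 km, bearing=344.9°
Leg 5: dist=6590.3 km, bearing=312.3°
Leg 6: dist=2240.5 km, bearing=328.7°
Total: 52155.8 km

Leg 1: φ1=0.6754529, φ2=-0.4113514, Δφ=-1.0868043, Δλ=-0.6534722 rad; a=sin²(Δφ/2)+cosφ1·cosφ2·sin²(Δλ/2)=0.3410279517; c=2·atan2(√a, √(1-a))=1.247236054; dist=6371·c=7946.141 ≈ 7946.1 km; running total=7946.1 km
Leg 1 bearing: y=sinΔλ·cosφ2=-0.55723278, x=cosφ1·sinφ2-sinφ1·cosφ2·cosΔλ=-0.76707443; θ=atan2(y, x)=-144.0039° <0 so +360° → 215.9961° ≈ 216.0°
Leg 2: φ1=-0.4113514, φ2=-0.6427978, Δφ=-0.2314464, Δλ=3.8632427 rad; a=sin²(Δφ/2)+cosφ1·cosφ2·sin²(Δλ/2)=0.6555402849; c=2·atan2(√a, √(1-a))=1.887126131; dist=6371·c=12022.881 ≈ 12022.9 km; running total=19969.0 km
Leg 2 bearing: y=sinΔλ·cosφ2=-0.52877806, x=cosφ1·sinφ2-sinφ1·cosφ2·cosΔλ=-0.78969782; θ=atan2(y, x)=-146.1939° <0 so +360° → 213.8061° ≈ 213.8°
Leg 3: φ1=-0.6427978, φ2=0.5946686, Δφ=1.2374664, Δλ=-5.1140468 rad; a=sin²(Δφ/2)+cosφ1·cosφ2·sin²(Δλ/2)=0.5383111500; c=2·atan2(√a, √(1-a))=1.647493800; dist=6371·c=10496.183 ≈ 10496.2 km; running total=30465.2 km
Leg 3 bearing: y=sinΔλ·cosφ2=0.76241052, x=cosφ1·sinφ2-sinφ1·cosφ2·cosΔλ=0.64254123; θ=atan2(y, x)=49.8766° ≈ 49.9°
Leg 4: φ1=0.5946686, φ2=0.4989861, Δφ=-0.0956824, Δλ=3.4116405 rad; a=sin²(Δφ/2)+cosφ1·cosφ2·sin²(Δλ/2)=0.7164409875; c=2·atan2(√a, √(1-a))=2.018483700; dist=6371·c=12859.760 ≈ 12859.8 km; running total=43325.0 km
Leg 4 bearing: y=sinΔλ·cosφ2=-0.23424885, x=cosφ1·sinφ2-sinφ1·cosφ2·cosΔλ=0.87048301; θ=atan2(y, x)=-15.0616° <0 so +360° → 344.9384° ≈ 344.9°
Leg 5: φ1=0.4989861, φ2=0.8519354, Δφ=0.3529492, Δλ=-1.3067821 rad; a=sin²(Δφ/2)+cosφ1·cosφ2·sin²(Δλ/2)=0.2444904116; c=2·atan2(√a, √(1-a))=1.034426271; dist=6371·c=6590.330 ≈ 6590.3 km; running total=49915.3 km
Leg 5 bearing: y=sinΔλ·cosφ2=-0.63571007, x=cosφ1·sinφ2-sinφ1·cosφ2·cosΔλ=0.57856037; θ=atan2(y, x)=-47.6946° <0 so +360° → 312.3054° ≈ 312.3°
Leg 6: φ1=0.8519354, φ2=1.1203111, Δφ=0.2683758, Δλ=-0.4241290 rad; a=sin²(Δφ/2)+cosφ1·cosφ2·sin²(Δλ/2)=0.0306008279; c=2·atan2(√a, √(1-a))=0.351671218; dist=6371·c=2240.497 ≈ 2240.5 km; running total=52155.8 km
Leg 6 bearing: y=sinΔλ·cosφ2=-0.17917987, x=cosφ1·sinφ2-sinφ1·cosφ2·cosΔλ=0.29419763; θ=atan2(y, x)=-31.3433° <0 so +360° → 328.6567° ≈ 328.7°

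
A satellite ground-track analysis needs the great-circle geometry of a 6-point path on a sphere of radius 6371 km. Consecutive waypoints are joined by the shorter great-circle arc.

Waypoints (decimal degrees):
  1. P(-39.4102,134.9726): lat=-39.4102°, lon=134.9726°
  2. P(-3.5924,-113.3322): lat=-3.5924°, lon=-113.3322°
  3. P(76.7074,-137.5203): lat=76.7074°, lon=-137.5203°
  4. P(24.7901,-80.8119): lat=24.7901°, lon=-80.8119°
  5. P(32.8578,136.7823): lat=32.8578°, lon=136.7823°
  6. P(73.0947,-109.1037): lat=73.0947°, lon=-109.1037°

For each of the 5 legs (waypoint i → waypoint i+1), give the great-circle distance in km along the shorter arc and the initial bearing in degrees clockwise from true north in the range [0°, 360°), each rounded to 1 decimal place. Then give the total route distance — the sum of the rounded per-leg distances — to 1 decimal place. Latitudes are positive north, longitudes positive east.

Leg 1: φ1=-0.6878377, φ2=-0.0626992, Δφ=0.6251385, Δλ=-4.3337363 rad; a=sin²(Δφ/2)+cosφ1·cosφ2·sin²(Δλ/2)=0.6226364703; c=2·atan2(√a, √(1-a))=1.818597550; dist=6371·c=11586.285 ≈ 11586.3 km; running total=11586.3 km
Leg 1 bearing: y=sinΔλ·cosφ2=0.92733778, x=cosφ1·sinφ2-sinφ1·cosφ2·cosΔλ=-0.28264080; θ=atan2(y, x)=106.9506° ≈ 107.0°
Leg 2: φ1=-0.0626992, φ2=1.3387967, Δφ=1.4014959, Δλ=-0.4221620 rad; a=sin²(Δφ/2)+cosφ1·cosφ2·sin²(Δλ/2)=0.4258268212; c=2·atan2(√a, √(1-a))=1.421900408; dist=6371·c=9058.928 ≈ 9058.9 km; running total=20645.2 km
Leg 2 bearing: y=sinΔλ·cosφ2=-0.09420760, x=cosφ1·sinφ2-sinφ1·cosφ2·cosΔλ=0.98443806; θ=atan2(y, x)=-5.4664° <0 so +360° → 354.5336° ≈ 354.5°
Leg 3: φ1=1.3387967, φ2=0.4326689, Δφ=-0.9061278, Δλ=0.9897483 rad; a=sin²(Δφ/2)+cosφ1·cosφ2·sin²(Δλ/2)=0.2386813765; c=2·atan2(√a, √(1-a))=1.020854954; dist=6371·c=6503.867 ≈ 6503.9 km; running total=27149.1 km
Leg 3 bearing: y=sinΔλ·cosφ2=0.75886073, x=cosφ1·sinφ2-sinφ1·cosφ2·cosΔλ=-0.38856235; θ=atan2(y, x)=117.1140° ≈ 117.1°
Leg 4: φ1=0.4326689, φ2=0.5734768, Δφ=0.1408079, Δλ=3.7977352 rad; a=sin²(Δφ/2)+cosφ1·cosφ2·sin²(Δλ/2)=0.6883827309; c=2·atan2(√a, √(1-a))=1.957098275; dist=6371·c=12468.673 ≈ 12468.7 km; running total=39617.8 km
Leg 4 bearing: y=sinΔλ·cosφ2=-0.51246658, x=cosφ1·sinφ2-sinφ1·cosφ2·cosΔλ=0.77163838; θ=atan2(y, x)=-33.5892° <0 so +360° → 326.4108° ≈ 326.4°
Leg 5: φ1=0.5734768, φ2=1.2757432, Δφ=0.7022664, Δλ=-4.2915203 rad; a=sin²(Δφ/2)+cosφ1·cosφ2·sin²(Δλ/2)=0.2903435333; c=2·atan2(√a, √(1-a))=1.138107952; dist=6371·c=7250.886 ≈ 7250.9 km; running total=46868.7 km
Leg 5 bearing: y=sinΔλ·cosφ2=0.26541467, x=cosφ1·sinφ2-sinφ1·cosφ2·cosΔλ=0.86817724; θ=atan2(y, x)=16.9992° ≈ 17.0°

Leg 1: dist=11586.3 km, bearing=107.0°
Leg 2: dist=9058.9 km, bearing=354.5°
Leg 3: dist=6503.9 km, bearing=117.1°
Leg 4: dist=12468.7 km, bearing=326.4°
Leg 5: dist=7250.9 km, bearing=17.0°
Total: 46868.7 km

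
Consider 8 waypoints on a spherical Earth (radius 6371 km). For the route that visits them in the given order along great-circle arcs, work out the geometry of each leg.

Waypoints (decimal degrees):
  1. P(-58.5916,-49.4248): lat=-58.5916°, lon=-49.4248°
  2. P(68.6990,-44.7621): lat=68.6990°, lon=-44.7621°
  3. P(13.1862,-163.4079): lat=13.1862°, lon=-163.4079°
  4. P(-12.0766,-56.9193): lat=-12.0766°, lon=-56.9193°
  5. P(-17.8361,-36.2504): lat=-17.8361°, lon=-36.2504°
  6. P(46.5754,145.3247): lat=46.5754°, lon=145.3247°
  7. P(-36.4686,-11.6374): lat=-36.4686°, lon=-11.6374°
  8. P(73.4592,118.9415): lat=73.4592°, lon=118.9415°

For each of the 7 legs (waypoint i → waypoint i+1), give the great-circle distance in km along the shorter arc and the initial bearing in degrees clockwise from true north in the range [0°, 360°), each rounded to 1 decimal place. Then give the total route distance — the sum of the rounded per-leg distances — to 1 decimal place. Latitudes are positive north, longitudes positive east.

Leg 1: dist=14159.1 km, bearing=2.1°
Leg 2: dist=9733.7 km, bearing=301.2°
Leg 3: dist=12069.0 km, bearing=98.5°
Leg 4: dist=2309.1 km, bearing=108.6°
Leg 5: dist=16816.1 km, bearing=357.8°
Leg 6: dist=17804.3 km, bearing=292.3°
Leg 7: dist=15116.8 km, bearing=18.1°
Total: 88008.1 km

Leg 1: φ1=-1.0226163, φ2=1.1990237, Δφ=2.2216401, Δλ=0.0813795 rad; a=sin²(Δφ/2)+cosφ1·cosφ2·sin²(Δλ/2)=0.8032422042; c=2·atan2(√a, √(1-a))=2.222427824; dist=6371·c=14159.088 ≈ 14159.1 km; running total=14159.1 km
Leg 1 bearing: y=sinΔλ·cosφ2=0.02952990, x=cosφ1·sinφ2-sinφ1·cosφ2·cosΔλ=0.79454682; θ=atan2(y, x)=2.1285° ≈ 2.1°
Leg 2: φ1=1.1990237, φ2=0.2301426, Δφ=-0.9688811, Δλ=-2.0707599 rad; a=sin²(Δφ/2)+cosφ1·cosφ2·sin²(Δλ/2)=0.4785119493; c=2·atan2(√a, √(1-a))=1.527806985; dist=6371·c=9733.658 ≈ 9733.7 km; running total=23892.8 km
Leg 2 bearing: y=sinΔλ·cosφ2=-0.85446113, x=cosφ1·sinφ2-sinφ1·cosφ2·cosΔλ=0.51773471; θ=atan2(y, x)=-58.7875° <0 so +360° → 301.2125° ≈ 301.2°
Leg 3: φ1=0.2301426, φ2=-0.2107764, Δφ=-0.4409190, Δλ=1.8585767 rad; a=sin²(Δφ/2)+cosφ1·cosφ2·sin²(Δλ/2)=0.6589758830; c=2·atan2(√a, √(1-a))=1.894364689; dist=6371·c=12068.997 ≈ 12069.0 km; running total=35961.8 km
Leg 3 bearing: y=sinΔλ·cosφ2=0.93765511, x=cosφ1·sinφ2-sinφ1·cosφ2·cosΔλ=-0.14039077; θ=atan2(y, x)=98.5154° ≈ 98.5°
Leg 4: φ1=-0.2107764, φ2=-0.3112987, Δφ=-0.1005222, Δλ=0.3607404 rad; a=sin²(Δφ/2)+cosφ1·cosφ2·sin²(Δλ/2)=0.0324813943; c=2·atan2(√a, √(1-a))=0.362432323; dist=6371·c=2309.056 ≈ 2309.1 km; running total=38270.9 km
Leg 4 bearing: y=sinΔλ·cosφ2=0.33600224, x=cosφ1·sinφ2-sinφ1·cosφ2·cosΔλ=-0.11317204; θ=atan2(y, x)=108.6145° ≈ 108.6°
Leg 5: φ1=-0.3112987, φ2=0.8128941, Δφ=1.1241928, Δλ=3.1690833 rad; a=sin²(Δφ/2)+cosφ1·cosφ2·sin²(Δλ/2)=0.9382846591; c=2·atan2(√a, √(1-a))=2.639483271; dist=6371·c=16816.148 ≈ 16816.1 km; running total=55087.0 km
Leg 5 bearing: y=sinΔλ·cosφ2=-0.01889470, x=cosφ1·sinφ2-sinφ1·cosφ2·cosΔλ=0.48090459; θ=atan2(y, x)=-2.2500° <0 so +360° → 357.7500° ≈ 357.8°
Leg 6: φ1=0.8128941, φ2=-0.6364971, Δφ=-1.4493912, Δλ=-2.7395054 rad; a=sin²(Δφ/2)+cosφ1·cosφ2·sin²(Δλ/2)=0.9701974377; c=2·atan2(√a, √(1-a))=2.794585884; dist=6371·c=17804.307 ≈ 17804.3 km; running total=72891.3 km
Leg 6 bearing: y=sinΔλ·cosφ2=-0.31470882, x=cosφ1·sinφ2-sinφ1·cosφ2·cosΔλ=0.12890244; θ=atan2(y, x)=-67.7264° <0 so +360° → 292.2736° ≈ 292.3°
Leg 7: φ1=-0.6364971, φ2=1.2821049, Δφ=1.9186020, Δλ=2.2790317 rad; a=sin²(Δφ/2)+cosφ1·cosφ2·sin²(Δλ/2)=0.8593576132; c=2·atan2(√a, √(1-a))=2.372749091; dist=6371·c=15116.784 ≈ 15116.8 km; running total=88008.1 km
Leg 7 bearing: y=sinΔλ·cosφ2=0.21623127, x=cosφ1·sinφ2-sinφ1·cosφ2·cosΔλ=0.66082710; θ=atan2(y, x)=18.1188° ≈ 18.1°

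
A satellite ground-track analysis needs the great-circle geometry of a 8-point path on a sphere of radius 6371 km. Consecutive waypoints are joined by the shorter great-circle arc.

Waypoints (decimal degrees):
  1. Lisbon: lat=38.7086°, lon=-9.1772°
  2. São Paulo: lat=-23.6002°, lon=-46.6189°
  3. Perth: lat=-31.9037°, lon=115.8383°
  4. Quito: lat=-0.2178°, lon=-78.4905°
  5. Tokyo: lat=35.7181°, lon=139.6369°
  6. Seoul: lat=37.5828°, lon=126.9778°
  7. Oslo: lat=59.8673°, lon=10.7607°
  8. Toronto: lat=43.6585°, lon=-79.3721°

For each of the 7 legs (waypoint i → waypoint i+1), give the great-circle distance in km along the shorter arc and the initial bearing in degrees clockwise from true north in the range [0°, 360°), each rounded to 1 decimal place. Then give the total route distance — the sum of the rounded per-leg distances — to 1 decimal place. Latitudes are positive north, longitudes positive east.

Leg 1: φ1=0.6755925, φ2=-0.4119012, Δφ=-1.0874937, Δλ=-0.6534809 rad; a=sin²(Δφ/2)+cosφ1·cosφ2·sin²(Δλ/2)=0.3413090901; c=2·atan2(√a, √(1-a))=1.247829046; dist=6371·c=7949.919 ≈ 7949.9 km; running total=7949.9 km
Leg 1 bearing: y=sinΔλ·cosφ2=-0.55710540, x=cosφ1·sinφ2-sinφ1·cosφ2·cosΔλ=-0.76739973; θ=atan2(y, x)=-144.0217° <0 so +360° → 215.9783° ≈ 216.0°
Leg 2: φ1=-0.4119012, φ2=-0.5568246, Δφ=-0.1449234, Δλ=2.8354130 rad; a=sin²(Δφ/2)+cosφ1·cosφ2·sin²(Δλ/2)=0.7650850249; c=2·atan2(√a, √(1-a))=2.129597436; dist=6371·c=13567.665 ≈ 13567.7 km; running total=21517.6 km
Leg 2 bearing: y=sinΔλ·cosφ2=0.25588518, x=cosφ1·sinφ2-sinφ1·cosφ2·cosΔλ=-0.80835790; θ=atan2(y, x)=162.4348° ≈ 162.4°
Leg 3: φ1=-0.5568246, φ2=-0.0038013, Δφ=0.5530233, Δλ=-3.3916774 rad; a=sin²(Δφ/2)+cosφ1·cosφ2·sin²(Δλ/2)=0.9102567171; c=2·atan2(√a, √(1-a))=2.533104965; dist=6371·c=16138.412 ≈ 16138.4 km; running total=37656.0 km
Leg 3 bearing: y=sinΔλ·cosφ2=0.24748427, x=cosφ1·sinφ2-sinφ1·cosφ2·cosΔλ=-0.51527589; θ=atan2(y, x)=154.3453° ≈ 154.3°
Leg 4: φ1=-0.0038013, φ2=0.6233984, Δφ=0.6271998, Δλ=3.8070413 rad; a=sin²(Δφ/2)+cosφ1·cosφ2·sin²(Δλ/2)=0.8204434044; c=2·atan2(√a, √(1-a))=2.266449284; dist=6371·c=14439.548 ≈ 14439.5 km; running total=52095.5 km
Leg 4 bearing: y=sinΔλ·cosφ2=-0.50127638, x=cosφ1·sinφ2-sinφ1·cosφ2·cosΔλ=0.58136571; θ=atan2(y, x)=-40.7692° <0 so +360° → 319.2308° ≈ 319.2°
Leg 5: φ1=0.6233984, φ2=0.6559436, Δφ=0.0325452, Δλ=-0.2209430 rad; a=sin²(Δφ/2)+cosφ1·cosφ2·sin²(Δλ/2)=0.0080850014; c=2·atan2(√a, √(1-a))=0.180076483; dist=6371·c=1147.267 ≈ 1147.3 km; running total=53242.8 km
Leg 5 bearing: y=sinΔλ·cosφ2=-0.17367023, x=cosφ1·sinφ2-sinφ1·cosφ2·cosΔλ=0.04378571; θ=atan2(y, x)=-75.8495° <0 so +360° → 284.1505° ≈ 284.2°
Leg 6: φ1=0.6559436, φ2=1.0448815, Δφ=0.3889379, Δλ=-2.0283710 rad; a=sin²(Δφ/2)+cosφ1·cosφ2·sin²(Δλ/2)=0.3241305053; c=2·atan2(√a, √(1-a))=1.211368170; dist=6371·c=7717.627 ≈ 7717.6 km; running total=60960.4 km
Leg 6 bearing: y=sinΔλ·cosφ2=-0.45036150, x=cosφ1·sinφ2-sinφ1·cosφ2·cosΔλ=0.82064256; θ=atan2(y, x)=-28.7576° <0 so +360° → 331.2424° ≈ 331.2°
Leg 7: φ1=1.0448815, φ2=0.7619846, Δφ=-0.2828969, Δλ=-1.5731141 rad; a=sin²(Δφ/2)+cosφ1·cosφ2·sin²(Δλ/2)=0.2018873884; c=2·atan2(√a, √(1-a))=0.932005387; dist=6371·c=5937.806 ≈ 5937.8 km; running total=66898.2 km
Leg 7 bearing: y=sinΔλ·cosφ2=-0.72346543, x=cosφ1·sinφ2-sinφ1·cosφ2·cosΔλ=0.34801330; θ=atan2(y, x)=-64.3107° <0 so +360° → 295.6893° ≈ 295.7°

Leg 1: dist=7949.9 km, bearing=216.0°
Leg 2: dist=13567.7 km, bearing=162.4°
Leg 3: dist=16138.4 km, bearing=154.3°
Leg 4: dist=14439.5 km, bearing=319.2°
Leg 5: dist=1147.3 km, bearing=284.2°
Leg 6: dist=7717.6 km, bearing=331.2°
Leg 7: dist=5937.8 km, bearing=295.7°
Total: 66898.2 km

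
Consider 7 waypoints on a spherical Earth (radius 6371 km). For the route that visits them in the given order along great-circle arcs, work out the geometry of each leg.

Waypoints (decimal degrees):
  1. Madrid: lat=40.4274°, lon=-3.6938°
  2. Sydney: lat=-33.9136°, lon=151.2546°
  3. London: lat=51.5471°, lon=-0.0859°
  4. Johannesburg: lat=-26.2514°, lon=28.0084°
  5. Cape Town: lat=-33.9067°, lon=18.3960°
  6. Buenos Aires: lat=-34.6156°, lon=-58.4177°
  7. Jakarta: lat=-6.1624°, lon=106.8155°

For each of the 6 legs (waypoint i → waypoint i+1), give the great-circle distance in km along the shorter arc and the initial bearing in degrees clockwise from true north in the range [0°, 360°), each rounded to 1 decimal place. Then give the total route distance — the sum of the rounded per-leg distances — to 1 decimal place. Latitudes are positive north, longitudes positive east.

Leg 1: φ1=0.7055912, φ2=-0.5919040, Δφ=-1.2974952, Δλ=2.7043598 rad; a=sin²(Δφ/2)+cosφ1·cosφ2·sin²(Δλ/2)=0.9670579466; c=2·atan2(√a, √(1-a))=2.776570612; dist=6371·c=17689.531 ≈ 17689.5 km; running total=17689.5 km
Leg 1 bearing: y=sinΔλ·cosφ2=0.35139960, x=cosφ1·sinφ2-sinφ1·cosφ2·cosΔλ=0.06281573; θ=atan2(y, x)=79.8649° ≈ 79.9°
Leg 2: φ1=-0.5919040, φ2=0.8996666, Δφ=1.4915706, Δλ=-2.6413900 rad; a=sin²(Δφ/2)+cosφ1·cosφ2·sin²(Δλ/2)=0.9448932924; c=2·atan2(√a, √(1-a))=2.667673654; dist=6371·c=16995.749 ≈ 16995.7 km; running total=34685.2 km
Leg 2 bearing: y=sinΔλ·cosφ2=-0.29825146, x=cosφ1·sinφ2-sinφ1·cosφ2·cosΔλ=0.34543581; θ=atan2(y, x)=-40.8075° <0 so +360° → 319.1925° ≈ 319.2°
Leg 3: φ1=0.8996666, φ2=-0.4581734, Δφ=-1.3578400, Δλ=0.4903380 rad; a=sin²(Δφ/2)+cosφ1·cosφ2·sin²(Δλ/2)=0.4271825806; c=2·atan2(√a, √(1-a))=1.424641704; dist=6371·c=9076.392 ≈ 9076.4 km; running total=43761.6 km
Leg 3 bearing: y=sinΔλ·cosφ2=0.42235392, x=cosφ1·sinφ2-sinφ1·cosφ2·cosΔλ=-0.89465505; θ=atan2(y, x)=154.7287° ≈ 154.7°
Leg 4: φ1=-0.4581734, φ2=-0.5917836, Δφ=-0.1336102, Δλ=-0.1677680 rad; a=sin²(Δφ/2)+cosφ1·cosφ2·sin²(Δλ/2)=0.0096816370; c=2·atan2(√a, √(1-a))=0.197109554; dist=6371·c=1255.785 ≈ 1255.8 km; running total=45017.4 km
Leg 4 bearing: y=sinΔλ·cosφ2=-0.13858633, x=cosφ1·sinφ2-sinφ1·cosφ2·cosΔλ=-0.13836705; θ=atan2(y, x)=-134.9546° <0 so +360° → 225.0454° ≈ 225.0°
Leg 5: φ1=-0.5917836, φ2=-0.6041562, Δφ=-0.0123726, Δλ=-1.3406520 rad; a=sin²(Δφ/2)+cosφ1·cosφ2·sin²(Δλ/2)=0.2636480157; c=2·atan2(√a, √(1-a))=1.078439632; dist=6371·c=6870.739 ≈ 6870.7 km; running total=51888.1 km
Leg 5 bearing: y=sinΔλ·cosφ2=-0.80128256, x=cosφ1·sinφ2-sinφ1·cosφ2·cosΔλ=-0.36673862; θ=atan2(y, x)=-114.5931° <0 so +360° → 245.4069° ≈ 245.4°
Leg 6: φ1=-0.6041562, φ2=-0.1075542, Δφ=0.4966020, Δλ=2.8838634 rad; a=sin²(Δφ/2)+cosφ1·cosφ2·sin²(Δλ/2)=0.8651104504; c=2·atan2(√a, √(1-a))=2.389441549; dist=6371·c=15223.132 ≈ 15223.1 km; running total=67111.2 km
Leg 6 bearing: y=sinΔλ·cosφ2=0.25341267, x=cosφ1·sinφ2-sinφ1·cosφ2·cosΔλ=-0.63447573; θ=atan2(y, x)=158.2280° ≈ 158.2°

Leg 1: dist=17689.5 km, bearing=79.9°
Leg 2: dist=16995.7 km, bearing=319.2°
Leg 3: dist=9076.4 km, bearing=154.7°
Leg 4: dist=1255.8 km, bearing=225.0°
Leg 5: dist=6870.7 km, bearing=245.4°
Leg 6: dist=15223.1 km, bearing=158.2°
Total: 67111.2 km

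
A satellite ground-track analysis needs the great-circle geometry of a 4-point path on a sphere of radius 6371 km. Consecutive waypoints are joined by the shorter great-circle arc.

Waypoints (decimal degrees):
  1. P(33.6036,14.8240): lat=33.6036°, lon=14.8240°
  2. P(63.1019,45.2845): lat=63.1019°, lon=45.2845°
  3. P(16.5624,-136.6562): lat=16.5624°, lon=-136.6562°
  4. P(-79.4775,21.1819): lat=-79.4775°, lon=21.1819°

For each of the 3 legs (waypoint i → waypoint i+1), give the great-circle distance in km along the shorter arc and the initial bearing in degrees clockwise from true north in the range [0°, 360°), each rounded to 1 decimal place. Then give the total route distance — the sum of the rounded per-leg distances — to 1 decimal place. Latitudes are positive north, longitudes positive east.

Leg 1: φ1=0.5864935, φ2=1.1013359, Δφ=0.5148425, Δλ=0.5316360 rad; a=sin²(Δφ/2)+cosφ1·cosφ2·sin²(Δλ/2)=0.0908181767; c=2·atan2(√a, √(1-a))=0.612238422; dist=6371·c=3900.571 ≈ 3900.6 km; running total=3900.6 km
Leg 1 bearing: y=sinΔλ·cosφ2=0.22934417, x=cosφ1·sinφ2-sinφ1·cosφ2·cosΔλ=0.52695559; θ=atan2(y, x)=23.5199° ≈ 23.5°
Leg 2: φ1=1.1013359, φ2=0.2890684, Δφ=-0.8122675, Δλ=-3.1754643 rad; a=sin²(Δφ/2)+cosφ1·cosφ2·sin²(Δλ/2)=0.5895832471; c=2·atan2(√a, √(1-a))=1.750935498; dist=6371·c=11155.210 ≈ 11155.2 km; running total=15055.8 km
Leg 2 bearing: y=sinΔλ·cosφ2=0.03246006, x=cosφ1·sinφ2-sinφ1·cosφ2·cosΔλ=0.98328313; θ=atan2(y, x)=1.8908° ≈ 1.9°
Leg 3: φ1=0.2890684, φ2=-1.3871441, Δφ=-1.6762125, Δλ=2.7547945 rad; a=sin²(Δφ/2)+cosφ1·cosφ2·sin²(Δλ/2)=0.7211891344; c=2·atan2(√a, √(1-a))=2.029045137; dist=6371·c=12927.047 ≈ 12927.0 km; running total=27982.8 km
Leg 3 bearing: y=sinΔλ·cosφ2=0.06888945, x=cosφ1·sinφ2-sinφ1·cosφ2·cosΔλ=-0.89417879; θ=atan2(y, x)=175.5945° ≈ 175.6°

Leg 1: dist=3900.6 km, bearing=23.5°
Leg 2: dist=11155.2 km, bearing=1.9°
Leg 3: dist=12927.0 km, bearing=175.6°
Total: 27982.8 km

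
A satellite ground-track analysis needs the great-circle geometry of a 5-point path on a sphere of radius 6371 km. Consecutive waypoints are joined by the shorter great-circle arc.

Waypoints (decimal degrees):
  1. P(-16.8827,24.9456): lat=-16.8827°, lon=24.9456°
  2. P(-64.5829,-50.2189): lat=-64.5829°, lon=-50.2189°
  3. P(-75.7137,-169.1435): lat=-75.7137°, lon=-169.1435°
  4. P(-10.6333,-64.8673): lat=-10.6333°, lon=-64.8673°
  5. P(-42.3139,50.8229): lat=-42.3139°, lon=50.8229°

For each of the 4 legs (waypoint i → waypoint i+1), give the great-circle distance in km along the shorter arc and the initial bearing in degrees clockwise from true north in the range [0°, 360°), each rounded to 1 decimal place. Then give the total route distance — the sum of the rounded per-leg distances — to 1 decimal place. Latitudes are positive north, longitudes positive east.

Leg 1: φ1=-0.2946587, φ2=-1.1271842, Δφ=-0.8325255, Δλ=-1.3118680 rad; a=sin²(Δφ/2)+cosφ1·cosφ2·sin²(Δλ/2)=0.3162686850; c=2·atan2(√a, √(1-a))=1.194517024; dist=6371·c=7610.268 ≈ 7610.3 km; running total=7610.3 km
Leg 1 bearing: y=sinΔλ·cosφ2=-0.41489715, x=cosφ1·sinφ2-sinφ1·cosφ2·cosΔλ=-0.83236505; θ=atan2(y, x)=-153.5058° <0 so +360° → 206.4942° ≈ 206.5°
Leg 2: φ1=-1.1271842, φ2=-1.3214534, Δφ=-0.1942691, Δλ=-2.0756258 rad; a=sin²(Δφ/2)+cosφ1·cosφ2·sin²(Δλ/2)=0.0879753440; c=2·atan2(√a, √(1-a))=0.602274306; dist=6371·c=3837.090 ≈ 3837.1 km; running total=11447.4 km
Leg 2 bearing: y=sinΔλ·cosφ2=-0.21598480, x=cosφ1·sinφ2-sinφ1·cosφ2·cosΔλ=-0.52373018; θ=atan2(y, x)=-157.5889° <0 so +360° → 202.4111° ≈ 202.4°
Leg 3: φ1=-1.3214534, φ2=-0.1855861, Δφ=1.1358673, Δλ=1.8199630 rad; a=sin²(Δφ/2)+cosφ1·cosφ2·sin²(Δλ/2)=0.4404954113; c=2·atan2(√a, √(1-a))=1.451504419; dist=6371·c=9247.535 ≈ 9247.5 km; running total=20694.9 km
Leg 3 bearing: y=sinΔλ·cosφ2=0.95247681, x=cosφ1·sinφ2-sinφ1·cosφ2·cosΔλ=-0.28040103; θ=atan2(y, x)=106.4040° ≈ 106.4°
Leg 4: φ1=-0.1855861, φ2=-0.7385169, Δφ=-0.5529308, Δλ=2.0191749 rad; a=sin²(Δφ/2)+cosφ1·cosφ2·sin²(Δλ/2)=0.5954196068; c=2·atan2(√a, √(1-a))=1.762813328; dist=6371·c=11230.884 ≈ 11230.9 km; running total=31925.8 km
Leg 4 bearing: y=sinΔλ·cosφ2=0.66637228, x=cosφ1·sinφ2-sinφ1·cosφ2·cosΔλ=-0.72078317; θ=atan2(y, x)=137.2463° ≈ 137.2°

Leg 1: dist=7610.3 km, bearing=206.5°
Leg 2: dist=3837.1 km, bearing=202.4°
Leg 3: dist=9247.5 km, bearing=106.4°
Leg 4: dist=11230.9 km, bearing=137.2°
Total: 31925.8 km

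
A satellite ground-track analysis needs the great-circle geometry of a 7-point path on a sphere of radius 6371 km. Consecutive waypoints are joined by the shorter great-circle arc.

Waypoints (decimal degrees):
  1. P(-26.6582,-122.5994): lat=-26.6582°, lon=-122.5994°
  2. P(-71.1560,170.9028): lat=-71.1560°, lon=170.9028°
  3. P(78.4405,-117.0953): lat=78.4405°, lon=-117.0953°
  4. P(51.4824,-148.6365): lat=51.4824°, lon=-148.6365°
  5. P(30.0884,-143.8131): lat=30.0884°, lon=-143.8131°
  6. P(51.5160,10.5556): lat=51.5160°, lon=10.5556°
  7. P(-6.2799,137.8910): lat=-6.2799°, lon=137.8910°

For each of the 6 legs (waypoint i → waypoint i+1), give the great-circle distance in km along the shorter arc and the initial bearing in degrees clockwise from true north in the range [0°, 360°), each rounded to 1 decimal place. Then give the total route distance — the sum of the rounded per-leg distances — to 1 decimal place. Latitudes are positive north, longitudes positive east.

Leg 1: φ1=-0.4652734, φ2=-1.2419065, Δφ=-0.7766331, Δλ=5.1225798 rad; a=sin²(Δφ/2)+cosφ1·cosφ2·sin²(Δλ/2)=0.2301342202; c=2·atan2(√a, √(1-a))=1.000678124; dist=6371·c=6375.320 ≈ 6375.3 km; running total=6375.3 km
Leg 1 bearing: y=sinΔλ·cosφ2=-0.29619865, x=cosφ1·sinφ2-sinφ1·cosφ2·cosΔλ=-0.78800774; θ=atan2(y, x)=-159.3996° <0 so +360° → 200.6004° ≈ 200.6°
Leg 2: φ1=-1.2419065, φ2=1.3690450, Δφ=2.6109515, Δλ=-5.0265151 rad; a=sin²(Δφ/2)+cosφ1·cosφ2·sin²(Δλ/2)=0.9536036493; c=2·atan2(√a, √(1-a))=2.707393648; dist=6371·c=17248.805 ≈ 17248.8 km; running total=23624.1 km
Leg 2 bearing: y=sinΔλ·cosφ2=0.19057994, x=cosφ1·sinφ2-sinφ1·cosφ2·cosΔλ=0.37503894; θ=atan2(y, x)=26.9379° ≈ 26.9°
Leg 3: φ1=1.3690450, φ2=0.8985374, Δφ=-0.4705076, Δλ=-0.5504978 rad; a=sin²(Δφ/2)+cosφ1·cosφ2·sin²(Δλ/2)=0.0635489075; c=2·atan2(√a, √(1-a))=0.509676915; dist=6371·c=3247.152 ≈ 3247.2 km; running total=26871.3 km
Leg 3 bearing: y=sinΔλ·cosφ2=-0.32577033, x=cosφ1·sinφ2-sinφ1·cosφ2·cosΔλ=-0.36320169; θ=atan2(y, x)=-138.1098° <0 so +360° → 221.8902° ≈ 221.9°
Leg 4: φ1=0.8985374, φ2=0.5251416, Δφ=-0.3733957, Δλ=0.0841842 rad; a=sin²(Δφ/2)+cosφ1·cosφ2·sin²(Δλ/2)=0.0354071144; c=2·atan2(√a, √(1-a))=0.378592540; dist=6371·c=2412.013 ≈ 2412.0 km; running total=29283.3 km
Leg 4 bearing: y=sinΔλ·cosφ2=0.07275463, x=cosφ1·sinφ2-sinφ1·cosφ2·cosΔλ=-0.36238180; θ=atan2(y, x)=168.6478° ≈ 168.6°
Leg 5: φ1=0.5251416, φ2=0.8991238, Δφ=0.3739822, Δλ=2.6942421 rad; a=sin²(Δφ/2)+cosφ1·cosφ2·sin²(Δλ/2)=0.5465111255; c=2·atan2(√a, √(1-a))=1.663953259; dist=6371·c=10601.046 ≈ 10601.0 km; running total=39884.3 km
Leg 5 bearing: y=sinΔλ·cosφ2=0.26919180, x=cosφ1·sinφ2-sinφ1·cosφ2·cosΔλ=0.95858366; θ=atan2(y, x)=15.6859° ≈ 15.7°
Leg 6: φ1=0.8991238, φ2=-0.1096049, Δφ=-1.0087287, Δλ=2.2224220 rad; a=sin²(Δφ/2)+cosφ1·cosφ2·sin²(Δλ/2)=0.7303851833; c=2·atan2(√a, √(1-a))=2.049659330; dist=6371·c=13058.380 ≈ 13058.4 km; running total=52942.7 km
Leg 6 bearing: y=sinΔλ·cosφ2=0.79032784, x=cosφ1·sinφ2-sinφ1·cosφ2·cosΔλ=0.40382245; θ=atan2(y, x)=62.9350° ≈ 62.9°

Leg 1: dist=6375.3 km, bearing=200.6°
Leg 2: dist=17248.8 km, bearing=26.9°
Leg 3: dist=3247.2 km, bearing=221.9°
Leg 4: dist=2412.0 km, bearing=168.6°
Leg 5: dist=10601.0 km, bearing=15.7°
Leg 6: dist=13058.4 km, bearing=62.9°
Total: 52942.7 km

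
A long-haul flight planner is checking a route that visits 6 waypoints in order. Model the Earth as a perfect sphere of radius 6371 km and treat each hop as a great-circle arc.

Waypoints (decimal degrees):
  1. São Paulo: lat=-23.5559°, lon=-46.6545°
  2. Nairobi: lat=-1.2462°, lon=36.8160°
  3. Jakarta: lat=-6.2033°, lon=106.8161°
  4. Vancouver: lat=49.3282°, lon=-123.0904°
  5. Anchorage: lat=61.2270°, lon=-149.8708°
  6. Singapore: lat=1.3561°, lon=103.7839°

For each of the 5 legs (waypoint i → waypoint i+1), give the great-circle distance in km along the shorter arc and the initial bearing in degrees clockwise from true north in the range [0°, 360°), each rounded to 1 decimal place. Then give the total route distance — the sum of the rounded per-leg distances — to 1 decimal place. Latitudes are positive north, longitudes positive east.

Leg 1: φ1=-0.4111280, φ2=-0.0217503, Δφ=0.3893777, Δλ=1.4568351 rad; a=sin²(Δφ/2)+cosφ1·cosφ2·sin²(Δλ/2)=0.4435469983; c=2·atan2(√a, √(1-a))=1.457649054; dist=6371·c=9286.682 ≈ 9286.7 km; running total=9286.7 km
Leg 1 bearing: y=sinΔλ·cosφ2=0.99327844, x=cosφ1·sinφ2-sinφ1·cosφ2·cosΔλ=0.02549834; θ=atan2(y, x)=88.5295° ≈ 88.5°
Leg 2: φ1=-0.0217503, φ2=-0.1082680, Δφ=-0.0865177, Δλ=1.2217322 rad; a=sin²(Δφ/2)+cosφ1·cosφ2·sin²(Δλ/2)=0.3288572245; c=2·atan2(√a, √(1-a))=1.221448021; dist=6371·c=7781.845 ≈ 7781.8 km; running total=17068.5 km
Leg 2 bearing: y=sinΔλ·cosφ2=0.93419107, x=cosφ1·sinφ2-sinφ1·cosφ2·cosΔλ=-0.10063619; θ=atan2(y, x)=96.1485° ≈ 96.1°
Leg 3: φ1=-0.1082680, φ2=0.8609395, Δφ=0.9692075, Δλ=-4.0126254 rad; a=sin²(Δφ/2)+cosφ1·cosφ2·sin²(Δλ/2)=0.7496167386; c=2·atan2(√a, √(1-a))=2.093510224; dist=6371·c=13337.754 ≈ 13337.8 km; running total=30406.3 km
Leg 3 bearing: y=sinΔλ·cosφ2=0.49856616, x=cosφ1·sinφ2-sinφ1·cosφ2·cosΔλ=0.70865910; θ=atan2(y, x)=35.1277° ≈ 35.1°
Leg 4: φ1=0.8609395, φ2=1.0686127, Δφ=0.2076732, Δλ=-0.4674062 rad; a=sin²(Δφ/2)+cosφ1·cosφ2·sin²(Δλ/2)=0.0275671770; c=2·atan2(√a, √(1-a))=0.333612261; dist=6371·c=2125.444 ≈ 2125.4 km; running total=32531.7 km
Leg 4 bearing: y=sinΔλ·cosφ2=-0.21687871, x=cosφ1·sinφ2-sinφ1·cosφ2·cosΔλ=0.24534167; θ=atan2(y, x)=-41.4762° <0 so +360° → 318.5238° ≈ 318.5°
Leg 5: φ1=1.0686127, φ2=0.0236684, Δφ=-1.0449443, Δλ=4.4271097 rad; a=sin²(Δφ/2)+cosφ1·cosφ2·sin²(Δλ/2)=0.5573396835; c=2·atan2(√a, √(1-a))=1.685728558; dist=6371·c=10739.777 ≈ 10739.8 km; running total=43271.5 km
Leg 5 bearing: y=sinΔλ·cosφ2=-0.95931432, x=cosφ1·sinφ2-sinφ1·cosφ2·cosΔλ=0.25800130; θ=atan2(y, x)=-74.9469° <0 so +360° → 285.0531° ≈ 285.1°

Leg 1: dist=9286.7 km, bearing=88.5°
Leg 2: dist=7781.8 km, bearing=96.1°
Leg 3: dist=13337.8 km, bearing=35.1°
Leg 4: dist=2125.4 km, bearing=318.5°
Leg 5: dist=10739.8 km, bearing=285.1°
Total: 43271.5 km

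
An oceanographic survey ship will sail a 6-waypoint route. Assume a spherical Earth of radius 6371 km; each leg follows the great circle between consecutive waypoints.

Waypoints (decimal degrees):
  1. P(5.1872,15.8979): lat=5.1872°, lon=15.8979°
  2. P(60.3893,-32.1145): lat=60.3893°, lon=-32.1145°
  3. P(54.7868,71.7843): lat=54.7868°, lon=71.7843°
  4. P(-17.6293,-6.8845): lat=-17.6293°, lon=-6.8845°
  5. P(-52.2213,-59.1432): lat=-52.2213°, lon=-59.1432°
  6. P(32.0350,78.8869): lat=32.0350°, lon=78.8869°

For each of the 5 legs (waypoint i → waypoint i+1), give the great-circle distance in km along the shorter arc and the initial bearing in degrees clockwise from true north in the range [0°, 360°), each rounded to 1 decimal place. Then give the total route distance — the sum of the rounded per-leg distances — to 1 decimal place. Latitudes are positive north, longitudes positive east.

Leg 1: dist=7331.5 km, bearing=336.3°
Leg 2: dist=5567.3 km, bearing=46.9°
Leg 3: dist=10899.0 km, bearing=250.7°
Leg 4: dist=5933.7 km, bearing=217.1°
Leg 5: dist=15972.7 km, bearing=107.0°
Total: 45704.2 km

Leg 1: φ1=0.0905337, φ2=1.0539921, Δφ=0.9634584, Δλ=-0.8379745 rad; a=sin²(Δφ/2)+cosφ1·cosφ2·sin²(Δλ/2)=0.2961050599; c=2·atan2(√a, √(1-a))=1.150764098; dist=6371·c=7331.518 ≈ 7331.5 km; running total=7331.5 km
Leg 1 bearing: y=sinΔλ·cosφ2=-0.36726255, x=cosφ1·sinφ2-sinφ1·cosφ2·cosΔλ=0.83595791; θ=atan2(y, x)=-23.7174° <0 so +360° → 336.2826° ≈ 336.3°
Leg 2: φ1=1.0539921, φ2=0.9562100, Δφ=-0.0977821, Δλ=1.8133761 rad; a=sin²(Δφ/2)+cosφ1·cosφ2·sin²(Δλ/2)=0.1790626284; c=2·atan2(√a, √(1-a))=0.873855694; dist=6371·c=5567.335 ≈ 5567.3 km; running total=12898.8 km
Leg 2 bearing: y=sinΔλ·cosφ2=0.55973798, x=cosφ1·sinφ2-sinφ1·cosφ2·cosΔλ=0.52410897; θ=atan2(y, x)=46.8828° ≈ 46.9°
Leg 3: φ1=0.9562100, φ2=-0.3076893, Δφ=-1.2638994, Δλ=-1.3730296 rad; a=sin²(Δφ/2)+cosφ1·cosφ2·sin²(Δλ/2)=0.5697321862; c=2·atan2(√a, √(1-a))=1.710716807; dist=6371·c=10898.977 ≈ 10899.0 km; running total=23797.8 km
Leg 3 bearing: y=sinΔλ·cosφ2=-0.93445916, x=cosφ1·sinφ2-sinφ1·cosφ2·cosΔλ=-0.32762137; θ=atan2(y, x)=-109.3207° <0 so +360° → 250.6793° ≈ 250.7°
Leg 4: φ1=-0.3076893, φ2=-0.9114336, Δφ=-0.6037443, Δλ=-0.9120864 rad; a=sin²(Δφ/2)+cosφ1·cosφ2·sin²(Δλ/2)=0.2016292332; c=2·atan2(√a, √(1-a))=0.931362110; dist=6371·c=5933.708 ≈ 5933.7 km; running total=29731.5 km
Leg 4 bearing: y=sinΔλ·cosφ2=-0.48444387, x=cosφ1·sinφ2-sinφ1·cosφ2·cosΔλ=-0.63969812; θ=atan2(y, x)=-142.8633° <0 so +360° → 217.1367° ≈ 217.1°
Leg 5: φ1=-0.9114336, φ2=0.5591162, Δφ=1.4705499, Δλ=2.4090797 rad; a=sin²(Δφ/2)+cosφ1·cosφ2·sin²(Δλ/2)=0.9026831037; c=2·atan2(√a, √(1-a))=2.507089318; dist=6371·c=15972.666 ≈ 15972.7 km; running total=45704.2 km
Leg 5 bearing: y=sinΔλ·cosφ2=0.56690719, x=cosφ1·sinφ2-sinφ1·cosφ2·cosΔλ=-0.17320943; θ=atan2(y, x)=106.9897° ≈ 107.0°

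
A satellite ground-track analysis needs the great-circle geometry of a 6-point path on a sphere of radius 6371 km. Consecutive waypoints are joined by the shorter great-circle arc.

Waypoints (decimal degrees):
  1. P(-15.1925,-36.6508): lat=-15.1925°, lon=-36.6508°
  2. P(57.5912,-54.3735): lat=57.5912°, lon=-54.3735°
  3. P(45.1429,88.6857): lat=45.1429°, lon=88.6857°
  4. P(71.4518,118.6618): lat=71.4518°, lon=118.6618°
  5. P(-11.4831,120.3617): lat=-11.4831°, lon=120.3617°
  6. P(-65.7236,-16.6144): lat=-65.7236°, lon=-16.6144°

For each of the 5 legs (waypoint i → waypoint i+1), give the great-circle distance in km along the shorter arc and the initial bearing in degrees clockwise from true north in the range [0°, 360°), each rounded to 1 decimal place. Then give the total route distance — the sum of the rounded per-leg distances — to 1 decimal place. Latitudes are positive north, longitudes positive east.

Leg 1: dist=8256.3 km, bearing=350.2°
Leg 2: dist=8090.9 km, bearing=26.3°
Leg 3: dist=3331.0 km, bearing=18.6°
Leg 4: dist=9222.8 km, bearing=178.3°
Leg 5: dist=10729.5 km, bearing=196.4°
Total: 39630.5 km

Leg 1: φ1=-0.2651591, φ2=1.0051561, Δφ=1.2703152, Δλ=-0.3093195 rad; a=sin²(Δφ/2)+cosφ1·cosφ2·sin²(Δλ/2)=0.3642836064; c=2·atan2(√a, √(1-a))=1.295914931; dist=6371·c=8256.274 ≈ 8256.3 km; running total=8256.3 km
Leg 1 bearing: y=sinΔλ·cosφ2=-0.16315076, x=cosφ1·sinφ2-sinφ1·cosφ2·cosΔλ=0.94852837; θ=atan2(y, x)=-9.7596° <0 so +360° → 350.2404° ≈ 350.2°
Leg 2: φ1=1.0051561, φ2=0.7878922, Δφ=-0.2172638, Δλ=2.4968541 rad; a=sin²(Δφ/2)+cosφ1·cosφ2·sin²(Δλ/2)=0.3518429538; c=2·atan2(√a, √(1-a))=1.269965219; dist=6371·c=8090.948 ≈ 8090.9 km; running total=16347.2 km
Leg 2 bearing: y=sinΔλ·cosφ2=0.42390256, x=cosφ1·sinφ2-sinφ1·cosφ2·cosΔλ=0.85586482; θ=atan2(y, x)=26.3488° ≈ 26.3°
Leg 3: φ1=0.7878922, φ2=1.2470692, Δφ=0.4591769, Δλ=0.5231816 rad; a=sin²(Δφ/2)+cosφ1·cosφ2·sin²(Δλ/2)=0.0667977936; c=2·atan2(√a, √(1-a))=0.522840259; dist=6371·c=3331.015 ≈ 3331.0 km; running total=19678.2 km
Leg 3 bearing: y=sinΔλ·cosφ2=0.15893623, x=cosφ1·sinφ2-sinφ1·cosφ2·cosΔλ=0.47337371; θ=atan2(y, x)=18.5596° ≈ 18.6°
Leg 4: φ1=1.2470692, φ2=-0.2004179, Δφ=-1.4474871, Δλ=0.0296689 rad; a=sin²(Δφ/2)+cosφ1·cosφ2·sin²(Δλ/2)=0.4385700931; c=2·atan2(√a, √(1-a))=1.447625309; dist=6371·c=9222.821 ≈ 9222.8 km; running total=28901.0 km
Leg 4 bearing: y=sinΔλ·cosφ2=0.02907072, x=cosφ1·sinφ2-sinφ1·cosφ2·cosΔλ=-0.99199817; θ=atan2(y, x)=178.3214° ≈ 178.3°
Leg 5: φ1=-0.2004179, φ2=-1.1470932, Δφ=-0.9466753, Δλ=-2.3906839 rad; a=sin²(Δφ/2)+cosφ1·cosφ2·sin²(Δλ/2)=0.5565398571; c=2·atan2(√a, √(1-a))=1.684118431; dist=6371·c=10729.519 ≈ 10729.5 km; running total=39630.5 km
Leg 5 bearing: y=sinΔλ·cosφ2=-0.28052147, x=cosφ1·sinφ2-sinφ1·cosφ2·cosΔλ=-0.95316351; θ=atan2(y, x)=-163.6005° <0 so +360° → 196.3995° ≈ 196.4°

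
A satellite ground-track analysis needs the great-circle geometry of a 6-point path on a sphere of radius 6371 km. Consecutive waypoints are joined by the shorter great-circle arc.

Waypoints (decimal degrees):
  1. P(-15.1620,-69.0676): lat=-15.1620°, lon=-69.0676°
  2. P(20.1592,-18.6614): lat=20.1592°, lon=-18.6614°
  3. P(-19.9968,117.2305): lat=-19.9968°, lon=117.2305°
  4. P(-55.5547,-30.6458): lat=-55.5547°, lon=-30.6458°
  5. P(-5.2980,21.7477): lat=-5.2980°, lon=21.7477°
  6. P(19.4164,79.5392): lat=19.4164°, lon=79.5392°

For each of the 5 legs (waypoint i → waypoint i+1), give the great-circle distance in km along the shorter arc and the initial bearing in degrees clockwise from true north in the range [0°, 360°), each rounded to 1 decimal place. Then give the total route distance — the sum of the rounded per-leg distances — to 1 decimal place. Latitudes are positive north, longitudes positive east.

Leg 1: φ1=-0.2646268, φ2=0.3518444, Δφ=0.6164712, Δλ=0.8797542 rad; a=sin²(Δφ/2)+cosφ1·cosφ2·sin²(Δλ/2)=0.2563339663; c=2·atan2(√a, √(1-a))=1.061764480; dist=6371·c=6764.502 ≈ 6764.5 km; running total=6764.5 km
Leg 1 bearing: y=sinΔλ·cosφ2=0.72337532, x=cosφ1·sinφ2-sinφ1·cosφ2·cosΔλ=0.48911716; θ=atan2(y, x)=55.9350° ≈ 55.9°
Leg 2: φ1=0.3518444, φ2=-0.3490100, Δφ=-0.7008544, Δλ=2.3717611 rad; a=sin²(Δφ/2)+cosφ1·cosφ2·sin²(Δλ/2)=0.8756280350; c=2·atan2(√a, √(1-a))=2.420759455; dist=6371·c=15422.658 ≈ 15422.7 km; running total=22187.2 km
Leg 2 bearing: y=sinΔλ·cosφ2=0.65405281, x=cosφ1·sinφ2-sinφ1·cosφ2·cosΔλ=-0.08848301; θ=atan2(y, x)=97.7044° ≈ 97.7°
Leg 3: φ1=-0.3490100, φ2=-0.9696124, Δφ=-0.6206024, Δλ=-2.5809283 rad; a=sin²(Δφ/2)+cosφ1·cosφ2·sin²(Δλ/2)=0.5840676083; c=2·atan2(√a, √(1-a))=1.739733976; dist=6371·c=11083.845 ≈ 11083.8 km; running total=33271.0 km
Leg 3 bearing: y=sinΔλ·cosφ2=-0.30076740, x=cosφ1·sinφ2-sinφ1·cosφ2·cosΔλ=-0.93875956; θ=atan2(y, x)=-162.2352° <0 so +360° → 197.7648° ≈ 197.8°
Leg 4: φ1=-0.9696124, φ2=-0.0924675, Δφ=0.8771449, Δλ=0.9144391 rad; a=sin²(Δφ/2)+cosφ1·cosφ2·sin²(Δλ/2)=0.2900838159; c=2·atan2(√a, √(1-a))=1.137535712; dist=6371·c=7247.240 ≈ 7247.2 km; running total=40518.2 km
Leg 4 bearing: y=sinΔλ·cosφ2=0.78883599, x=cosφ1·sinφ2-sinφ1·cosφ2·cosΔλ=0.44886363; θ=atan2(y, x)=60.3592° ≈ 60.4°
Leg 5: φ1=-0.0924675, φ2=0.3388801, Δφ=0.4313477, Δλ=1.0086520 rad; a=sin²(Δφ/2)+cosφ1·cosφ2·sin²(Δλ/2)=0.2650770717; c=2·atan2(√a, √(1-a))=1.081680175; dist=6371·c=6891.384 ≈ 6891.4 km; running total=47409.6 km
Leg 5 bearing: y=sinΔλ·cosφ2=0.79799352, x=cosφ1·sinφ2-sinφ1·cosφ2·cosΔλ=0.37742711; θ=atan2(y, x)=64.6872° ≈ 64.7°

Leg 1: dist=6764.5 km, bearing=55.9°
Leg 2: dist=15422.7 km, bearing=97.7°
Leg 3: dist=11083.8 km, bearing=197.8°
Leg 4: dist=7247.2 km, bearing=60.4°
Leg 5: dist=6891.4 km, bearing=64.7°
Total: 47409.6 km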